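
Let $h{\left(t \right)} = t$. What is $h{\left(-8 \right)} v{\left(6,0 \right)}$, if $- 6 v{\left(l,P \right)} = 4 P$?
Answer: $0$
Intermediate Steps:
$v{\left(l,P \right)} = - \frac{2 P}{3}$ ($v{\left(l,P \right)} = - \frac{4 P}{6} = - \frac{2 P}{3}$)
$h{\left(-8 \right)} v{\left(6,0 \right)} = - 8 \left(\left(- \frac{2}{3}\right) 0\right) = \left(-8\right) 0 = 0$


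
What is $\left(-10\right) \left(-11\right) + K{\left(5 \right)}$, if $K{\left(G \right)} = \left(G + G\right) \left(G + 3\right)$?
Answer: $190$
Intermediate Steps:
$K{\left(G \right)} = 2 G \left(3 + G\right)$
$\left(-10\right) \left(-11\right) + K{\left(5 \right)} = \left(-10\right) \left(-11\right) + 2 \cdot 5 \left(3 + 5\right) = 110 + 2 \cdot 5 \cdot 8 = 110 + 80 = 190$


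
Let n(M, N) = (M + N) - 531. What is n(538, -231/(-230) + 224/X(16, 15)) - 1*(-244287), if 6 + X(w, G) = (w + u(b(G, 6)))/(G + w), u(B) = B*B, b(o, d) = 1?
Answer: 9494149699/38870 ≈ 2.4425e+5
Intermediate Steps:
u(B) = B²
X(w, G) = -6 + (1 + w)/(G + w) (X(w, G) = -6 + (w + 1²)/(G + w) = -6 + (w + 1)/(G + w) = -6 + (1 + w)/(G + w))
n(M, N) = -531 + M + N
n(538, -231/(-230) + 224/X(16, 15)) - 1*(-244287) = (-531 + 538 + (-231/(-230) + 224/(((1 - 6*15 - 5*16)/(15 + 16))))) - 1*(-244287) = (-531 + 538 + (-231*(-1/230) + 224/(((1 - 90 - 80)/31)))) + 244287 = (-531 + 538 + (231/230 + 224/(((1/31)*(-169))))) + 244287 = (-531 + 538 + (231/230 + 224/(-169/31))) + 244287 = (-531 + 538 + (231/230 + 224*(-31/169))) + 244287 = (-531 + 538 + (231/230 - 6944/169)) + 244287 = (-531 + 538 - 1558081/38870) + 244287 = -1285991/38870 + 244287 = 9494149699/38870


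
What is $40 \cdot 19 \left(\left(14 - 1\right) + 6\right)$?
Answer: $14440$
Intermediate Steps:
$40 \cdot 19 \left(\left(14 - 1\right) + 6\right) = 760 \left(13 + 6\right) = 760 \cdot 19 = 14440$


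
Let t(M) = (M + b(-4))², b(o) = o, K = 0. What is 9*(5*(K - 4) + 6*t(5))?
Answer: -126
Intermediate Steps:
t(M) = (-4 + M)² (t(M) = (M - 4)² = (-4 + M)²)
9*(5*(K - 4) + 6*t(5)) = 9*(5*(0 - 4) + 6*(-4 + 5)²) = 9*(5*(-4) + 6*1²) = 9*(-20 + 6*1) = 9*(-20 + 6) = 9*(-14) = -126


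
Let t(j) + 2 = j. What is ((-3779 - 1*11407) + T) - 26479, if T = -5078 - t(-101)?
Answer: -46640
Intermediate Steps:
t(j) = -2 + j
T = -4975 (T = -5078 - (-2 - 101) = -5078 - 1*(-103) = -5078 + 103 = -4975)
((-3779 - 1*11407) + T) - 26479 = ((-3779 - 1*11407) - 4975) - 26479 = ((-3779 - 11407) - 4975) - 26479 = (-15186 - 4975) - 26479 = -20161 - 26479 = -46640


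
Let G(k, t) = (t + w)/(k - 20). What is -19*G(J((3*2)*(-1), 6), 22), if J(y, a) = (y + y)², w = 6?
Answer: -133/31 ≈ -4.2903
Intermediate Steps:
J(y, a) = 4*y² (J(y, a) = (2*y)² = 4*y²)
G(k, t) = (6 + t)/(-20 + k) (G(k, t) = (t + 6)/(k - 20) = (6 + t)/(-20 + k))
-19*G(J((3*2)*(-1), 6), 22) = -19*(6 + 22)/(-20 + 4*((3*2)*(-1))²) = -19*28/(-20 + 4*(6*(-1))²) = -19*28/(-20 + 4*(-6)²) = -19*28/(-20 + 4*36) = -19*28/(-20 + 144) = -19*28/124 = -19*(1/124)*28 = -19*7/31 = -1*133/31 = -133/31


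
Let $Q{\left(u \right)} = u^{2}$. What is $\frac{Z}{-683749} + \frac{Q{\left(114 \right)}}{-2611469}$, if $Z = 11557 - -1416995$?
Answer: $- \frac{3739505264892}{1785589317281} \approx -2.0943$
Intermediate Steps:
$Z = 1428552$ ($Z = 11557 + 1416995 = 1428552$)
$\frac{Z}{-683749} + \frac{Q{\left(114 \right)}}{-2611469} = \frac{1428552}{-683749} + \frac{114^{2}}{-2611469} = 1428552 \left(- \frac{1}{683749}\right) + 12996 \left(- \frac{1}{2611469}\right) = - \frac{1428552}{683749} - \frac{12996}{2611469} = - \frac{3739505264892}{1785589317281}$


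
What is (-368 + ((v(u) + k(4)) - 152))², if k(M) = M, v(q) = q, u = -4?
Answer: 270400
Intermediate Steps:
(-368 + ((v(u) + k(4)) - 152))² = (-368 + ((-4 + 4) - 152))² = (-368 + (0 - 152))² = (-368 - 152)² = (-520)² = 270400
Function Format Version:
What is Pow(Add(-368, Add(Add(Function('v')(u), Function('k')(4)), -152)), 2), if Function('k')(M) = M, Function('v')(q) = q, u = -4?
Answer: 270400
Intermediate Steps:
Pow(Add(-368, Add(Add(Function('v')(u), Function('k')(4)), -152)), 2) = Pow(Add(-368, Add(Add(-4, 4), -152)), 2) = Pow(Add(-368, Add(0, -152)), 2) = Pow(Add(-368, -152), 2) = Pow(-520, 2) = 270400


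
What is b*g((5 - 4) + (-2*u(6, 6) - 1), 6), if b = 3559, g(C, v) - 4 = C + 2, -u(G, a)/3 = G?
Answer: 149478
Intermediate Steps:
u(G, a) = -3*G
g(C, v) = 6 + C (g(C, v) = 4 + (C + 2) = 4 + (2 + C) = 6 + C)
b*g((5 - 4) + (-2*u(6, 6) - 1), 6) = 3559*(6 + ((5 - 4) + (-(-6)*6 - 1))) = 3559*(6 + (1 + (-2*(-18) - 1))) = 3559*(6 + (1 + (36 - 1))) = 3559*(6 + (1 + 35)) = 3559*(6 + 36) = 3559*42 = 149478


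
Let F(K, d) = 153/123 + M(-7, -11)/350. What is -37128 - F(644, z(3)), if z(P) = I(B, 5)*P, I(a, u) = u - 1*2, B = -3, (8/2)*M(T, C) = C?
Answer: -2131218149/57400 ≈ -37129.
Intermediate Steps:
M(T, C) = C/4
I(a, u) = -2 + u (I(a, u) = u - 2 = -2 + u)
z(P) = 3*P (z(P) = (-2 + 5)*P = 3*P)
F(K, d) = 70949/57400 (F(K, d) = 153/123 + ((¼)*(-11))/350 = 153*(1/123) - 11/4*1/350 = 51/41 - 11/1400 = 70949/57400)
-37128 - F(644, z(3)) = -37128 - 1*70949/57400 = -37128 - 70949/57400 = -2131218149/57400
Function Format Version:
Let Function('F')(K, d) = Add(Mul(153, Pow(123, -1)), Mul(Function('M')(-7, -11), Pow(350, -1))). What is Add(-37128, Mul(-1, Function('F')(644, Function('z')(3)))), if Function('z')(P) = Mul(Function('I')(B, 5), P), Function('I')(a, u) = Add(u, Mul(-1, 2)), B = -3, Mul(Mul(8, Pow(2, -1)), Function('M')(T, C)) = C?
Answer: Rational(-2131218149, 57400) ≈ -37129.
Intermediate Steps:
Function('M')(T, C) = Mul(Rational(1, 4), C)
Function('I')(a, u) = Add(-2, u) (Function('I')(a, u) = Add(u, -2) = Add(-2, u))
Function('z')(P) = Mul(3, P) (Function('z')(P) = Mul(Add(-2, 5), P) = Mul(3, P))
Function('F')(K, d) = Rational(70949, 57400) (Function('F')(K, d) = Add(Mul(153, Pow(123, -1)), Mul(Mul(Rational(1, 4), -11), Pow(350, -1))) = Add(Mul(153, Rational(1, 123)), Mul(Rational(-11, 4), Rational(1, 350))) = Add(Rational(51, 41), Rational(-11, 1400)) = Rational(70949, 57400))
Add(-37128, Mul(-1, Function('F')(644, Function('z')(3)))) = Add(-37128, Mul(-1, Rational(70949, 57400))) = Add(-37128, Rational(-70949, 57400)) = Rational(-2131218149, 57400)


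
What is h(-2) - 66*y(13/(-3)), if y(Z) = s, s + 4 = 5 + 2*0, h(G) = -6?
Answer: -72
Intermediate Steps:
s = 1 (s = -4 + (5 + 2*0) = -4 + (5 + 0) = -4 + 5 = 1)
y(Z) = 1
h(-2) - 66*y(13/(-3)) = -6 - 66*1 = -6 - 66 = -72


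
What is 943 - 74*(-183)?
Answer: 14485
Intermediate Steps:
943 - 74*(-183) = 943 + 13542 = 14485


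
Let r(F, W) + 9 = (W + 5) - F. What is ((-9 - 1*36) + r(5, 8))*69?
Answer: -3174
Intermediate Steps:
r(F, W) = -4 + W - F (r(F, W) = -9 + ((W + 5) - F) = -9 + ((5 + W) - F) = -9 + (5 + W - F) = -4 + W - F)
((-9 - 1*36) + r(5, 8))*69 = ((-9 - 1*36) + (-4 + 8 - 1*5))*69 = ((-9 - 36) + (-4 + 8 - 5))*69 = (-45 - 1)*69 = -46*69 = -3174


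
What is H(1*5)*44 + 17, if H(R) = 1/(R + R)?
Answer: 107/5 ≈ 21.400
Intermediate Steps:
H(R) = 1/(2*R)
H(1*5)*44 + 17 = (1/(2*((1*5))))*44 + 17 = ((½)/5)*44 + 17 = ((½)*(⅕))*44 + 17 = (⅒)*44 + 17 = 22/5 + 17 = 107/5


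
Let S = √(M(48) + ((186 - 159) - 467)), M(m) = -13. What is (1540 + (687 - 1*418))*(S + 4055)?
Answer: 7335495 + 1809*I*√453 ≈ 7.3355e+6 + 38502.0*I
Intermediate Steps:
S = I*√453 (S = √(-13 + ((186 - 159) - 467)) = √(-13 + (27 - 467)) = √(-13 - 440) = √(-453) = I*√453 ≈ 21.284*I)
(1540 + (687 - 1*418))*(S + 4055) = (1540 + (687 - 1*418))*(I*√453 + 4055) = (1540 + (687 - 418))*(4055 + I*√453) = (1540 + 269)*(4055 + I*√453) = 1809*(4055 + I*√453) = 7335495 + 1809*I*√453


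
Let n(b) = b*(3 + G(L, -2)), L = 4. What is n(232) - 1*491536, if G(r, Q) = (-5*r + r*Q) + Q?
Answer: -497800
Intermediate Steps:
G(r, Q) = Q - 5*r + Q*r (G(r, Q) = (-5*r + Q*r) + Q = Q - 5*r + Q*r)
n(b) = -27*b (n(b) = b*(3 + (-2 - 5*4 - 2*4)) = b*(3 + (-2 - 20 - 8)) = b*(3 - 30) = b*(-27) = -27*b)
n(232) - 1*491536 = -27*232 - 1*491536 = -6264 - 491536 = -497800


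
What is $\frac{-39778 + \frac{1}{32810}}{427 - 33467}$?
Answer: $\frac{1305116179}{1084042400} \approx 1.2039$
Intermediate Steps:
$\frac{-39778 + \frac{1}{32810}}{427 - 33467} = \frac{-39778 + \frac{1}{32810}}{-33040} = \left(- \frac{1305116179}{32810}\right) \left(- \frac{1}{33040}\right) = \frac{1305116179}{1084042400}$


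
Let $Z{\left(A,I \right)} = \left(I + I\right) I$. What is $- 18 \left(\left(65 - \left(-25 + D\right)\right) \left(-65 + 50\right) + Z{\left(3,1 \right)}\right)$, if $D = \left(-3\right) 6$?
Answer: $29124$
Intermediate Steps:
$D = -18$
$Z{\left(A,I \right)} = 2 I^{2}$ ($Z{\left(A,I \right)} = 2 I I = 2 I^{2}$)
$- 18 \left(\left(65 - \left(-25 + D\right)\right) \left(-65 + 50\right) + Z{\left(3,1 \right)}\right) = - 18 \left(\left(65 + \left(25 - -18\right)\right) \left(-65 + 50\right) + 2 \cdot 1^{2}\right) = - 18 \left(\left(65 + \left(25 + 18\right)\right) \left(-15\right) + 2 \cdot 1\right) = - 18 \left(\left(65 + 43\right) \left(-15\right) + 2\right) = - 18 \left(108 \left(-15\right) + 2\right) = - 18 \left(-1620 + 2\right) = \left(-18\right) \left(-1618\right) = 29124$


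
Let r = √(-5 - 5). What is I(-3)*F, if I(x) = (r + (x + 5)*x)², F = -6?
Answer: -156 + 72*I*√10 ≈ -156.0 + 227.68*I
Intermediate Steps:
r = I*√10 (r = √(-10) = I*√10 ≈ 3.1623*I)
I(x) = (I*√10 + x*(5 + x))² (I(x) = (I*√10 + (x + 5)*x)² = (I*√10 + (5 + x)*x)² = (I*√10 + x*(5 + x))²)
I(-3)*F = ((-3)² + 5*(-3) + I*√10)²*(-6) = (9 - 15 + I*√10)²*(-6) = (-6 + I*√10)²*(-6) = -6*(-6 + I*√10)²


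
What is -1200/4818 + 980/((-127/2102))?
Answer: -1654173280/101981 ≈ -16220.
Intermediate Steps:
-1200/4818 + 980/((-127/2102)) = -1200*1/4818 + 980/((-127*1/2102)) = -200/803 + 980/(-127/2102) = -200/803 + 980*(-2102/127) = -200/803 - 2059960/127 = -1654173280/101981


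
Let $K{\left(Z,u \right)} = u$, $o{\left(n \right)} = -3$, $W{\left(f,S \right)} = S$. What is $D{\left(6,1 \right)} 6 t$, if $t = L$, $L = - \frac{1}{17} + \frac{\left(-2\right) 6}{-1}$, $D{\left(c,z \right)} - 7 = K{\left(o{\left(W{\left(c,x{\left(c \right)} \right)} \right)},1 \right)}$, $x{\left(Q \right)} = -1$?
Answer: $\frac{9744}{17} \approx 573.18$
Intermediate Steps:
$D{\left(c,z \right)} = 8$ ($D{\left(c,z \right)} = 7 + 1 = 8$)
$L = \frac{203}{17}$ ($L = \left(-1\right) \frac{1}{17} - -12 = - \frac{1}{17} + 12 = \frac{203}{17} \approx 11.941$)
$t = \frac{203}{17} \approx 11.941$
$D{\left(6,1 \right)} 6 t = 8 \cdot 6 \cdot \frac{203}{17} = 48 \cdot \frac{203}{17} = \frac{9744}{17}$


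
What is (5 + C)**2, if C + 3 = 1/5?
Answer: 121/25 ≈ 4.8400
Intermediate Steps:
C = -14/5 (C = -3 + 1/5 = -14/5 ≈ -2.8000)
(5 + C)**2 = (5 - 14/5)**2 = (11/5)**2 = 121/25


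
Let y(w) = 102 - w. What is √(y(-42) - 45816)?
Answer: 2*I*√11418 ≈ 213.71*I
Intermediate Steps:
√(y(-42) - 45816) = √((102 - 1*(-42)) - 45816) = √((102 + 42) - 45816) = √(144 - 45816) = √(-45672) = 2*I*√11418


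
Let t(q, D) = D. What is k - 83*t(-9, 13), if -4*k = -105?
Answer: -4211/4 ≈ -1052.8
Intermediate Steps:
k = 105/4 (k = -1/4*(-105) = 105/4 ≈ 26.250)
k - 83*t(-9, 13) = 105/4 - 83*13 = 105/4 - 1079 = -4211/4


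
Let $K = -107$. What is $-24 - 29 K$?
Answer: $3079$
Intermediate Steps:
$-24 - 29 K = -24 - -3103 = -24 + 3103 = 3079$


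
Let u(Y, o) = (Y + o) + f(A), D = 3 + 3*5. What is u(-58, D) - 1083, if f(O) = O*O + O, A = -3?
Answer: -1117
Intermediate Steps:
f(O) = O + O**2 (f(O) = O**2 + O = O + O**2)
D = 18 (D = 3 + 15 = 18)
u(Y, o) = 6 + Y + o (u(Y, o) = (Y + o) - 3*(1 - 3) = (Y + o) - 3*(-2) = (Y + o) + 6 = 6 + Y + o)
u(-58, D) - 1083 = (6 - 58 + 18) - 1083 = -34 - 1083 = -1117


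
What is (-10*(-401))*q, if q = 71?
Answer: 284710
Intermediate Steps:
(-10*(-401))*q = -10*(-401)*71 = 4010*71 = 284710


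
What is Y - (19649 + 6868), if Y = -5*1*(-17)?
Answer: -26432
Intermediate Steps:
Y = 85 (Y = -5*(-17) = 85)
Y - (19649 + 6868) = 85 - (19649 + 6868) = 85 - 1*26517 = 85 - 26517 = -26432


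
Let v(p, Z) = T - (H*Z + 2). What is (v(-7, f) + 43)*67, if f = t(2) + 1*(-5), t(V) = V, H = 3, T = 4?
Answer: 3618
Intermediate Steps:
f = -3 (f = 2 + 1*(-5) = 2 - 5 = -3)
v(p, Z) = 2 - 3*Z (v(p, Z) = 4 - (3*Z + 2) = 4 - (2 + 3*Z) = 4 + (-2 - 3*Z) = 2 - 3*Z)
(v(-7, f) + 43)*67 = ((2 - 3*(-3)) + 43)*67 = ((2 + 9) + 43)*67 = (11 + 43)*67 = 54*67 = 3618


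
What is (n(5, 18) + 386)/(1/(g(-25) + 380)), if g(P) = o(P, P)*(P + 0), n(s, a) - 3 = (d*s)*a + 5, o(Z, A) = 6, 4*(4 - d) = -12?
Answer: 235520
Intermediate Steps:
d = 7 (d = 4 - ¼*(-12) = 4 + 3 = 7)
n(s, a) = 8 + 7*a*s (n(s, a) = 3 + ((7*s)*a + 5) = 3 + (7*a*s + 5) = 3 + (5 + 7*a*s) = 8 + 7*a*s)
g(P) = 6*P (g(P) = 6*(P + 0) = 6*P)
(n(5, 18) + 386)/(1/(g(-25) + 380)) = ((8 + 7*18*5) + 386)/(1/(6*(-25) + 380)) = ((8 + 630) + 386)/(1/(-150 + 380)) = (638 + 386)/(1/230) = 1024/(1/230) = 1024*230 = 235520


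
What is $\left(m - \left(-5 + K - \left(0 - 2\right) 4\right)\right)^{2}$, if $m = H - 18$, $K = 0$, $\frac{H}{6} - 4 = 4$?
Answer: $729$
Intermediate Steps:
$H = 48$ ($H = 24 + 6 \cdot 4 = 24 + 24 = 48$)
$m = 30$ ($m = 48 - 18 = 30$)
$\left(m - \left(-5 + K - \left(0 - 2\right) 4\right)\right)^{2} = \left(30 + \left(\left(5 + \left(0 - 2\right) 4\right) - 0\right)\right)^{2} = \left(30 + \left(\left(5 - 8\right) + 0\right)\right)^{2} = \left(30 + \left(-3 + 0\right)\right)^{2} = \left(30 - 3\right)^{2} = 27^{2} = 729$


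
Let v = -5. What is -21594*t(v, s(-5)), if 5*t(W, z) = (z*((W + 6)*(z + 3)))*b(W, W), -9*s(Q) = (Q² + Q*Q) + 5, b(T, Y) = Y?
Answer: 11084920/27 ≈ 4.1055e+5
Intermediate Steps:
s(Q) = -5/9 - 2*Q²/9 (s(Q) = -((Q² + Q*Q) + 5)/9 = -((Q² + Q²) + 5)/9 = -(2*Q² + 5)/9 = -(5 + 2*Q²)/9 = -5/9 - 2*Q²/9)
t(W, z) = W*z*(3 + z)*(6 + W)/5 (t(W, z) = ((z*((W + 6)*(z + 3)))*W)/5 = ((z*((6 + W)*(3 + z)))*W)/5 = ((z*((3 + z)*(6 + W)))*W)/5 = ((z*(3 + z)*(6 + W))*W)/5 = (W*z*(3 + z)*(6 + W))/5 = W*z*(3 + z)*(6 + W)/5)
-21594*t(v, s(-5)) = -21594*(-5)*(-5/9 - 2/9*(-5)²)*(18 + 3*(-5) + 6*(-5/9 - 2/9*(-5)²) - 5*(-5/9 - 2/9*(-5)²))/5 = -21594*(-5)*(-5/9 - 2/9*25)*(18 - 15 + 6*(-5/9 - 2/9*25) - 5*(-5/9 - 2/9*25))/5 = -21594*(-5)*(-5/9 - 50/9)*(18 - 15 + 6*(-5/9 - 50/9) - 5*(-5/9 - 50/9))/5 = -21594*(-5)*(-55)*(18 - 15 + 6*(-55/9) - 5*(-55/9))/(5*9) = -21594*(-5)*(-55)*(18 - 15 - 110/3 + 275/9)/(5*9) = -21594*(-5)*(-55)*(-28)/(5*9*9) = -21594*(-1540/81) = 11084920/27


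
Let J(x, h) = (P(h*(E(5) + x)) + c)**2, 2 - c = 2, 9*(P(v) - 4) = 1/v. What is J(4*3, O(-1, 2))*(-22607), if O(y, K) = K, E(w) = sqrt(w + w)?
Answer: -1054792997635/2908872 + 18198635*sqrt(10)/242406 ≈ -3.6238e+5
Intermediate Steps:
E(w) = sqrt(2)*sqrt(w) (E(w) = sqrt(2*w) = sqrt(2)*sqrt(w))
P(v) = 4 + 1/(9*v)
c = 0 (c = 2 - 1*2 = 2 - 2 = 0)
J(x, h) = (4 + 1/(9*h*(x + sqrt(10))))**2 (J(x, h) = ((4 + 1/(9*((h*(sqrt(2)*sqrt(5) + x))))) + 0)**2 = ((4 + 1/(9*((h*(sqrt(10) + x))))) + 0)**2 = ((4 + 1/(9*((h*(x + sqrt(10)))))) + 0)**2 = ((4 + (1/(h*(x + sqrt(10))))/9) + 0)**2 = ((4 + 1/(9*h*(x + sqrt(10)))) + 0)**2 = (4 + 1/(9*h*(x + sqrt(10))))**2)
J(4*3, O(-1, 2))*(-22607) = ((1/81)*(1 + 36*2*(4*3 + sqrt(10)))**2/(2**2*(4*3 + sqrt(10))**2))*(-22607) = ((1/81)*(1/4)*(1 + 36*2*(12 + sqrt(10)))**2/(12 + sqrt(10))**2)*(-22607) = ((1/81)*(1/4)*(1 + (864 + 72*sqrt(10)))**2/(12 + sqrt(10))**2)*(-22607) = ((1/81)*(1/4)*(865 + 72*sqrt(10))**2/(12 + sqrt(10))**2)*(-22607) = ((865 + 72*sqrt(10))**2/(324*(12 + sqrt(10))**2))*(-22607) = -22607*(865 + 72*sqrt(10))**2/(324*(12 + sqrt(10))**2)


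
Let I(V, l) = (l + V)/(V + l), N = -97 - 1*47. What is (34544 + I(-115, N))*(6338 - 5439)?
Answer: 31055955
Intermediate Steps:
N = -144 (N = -97 - 47 = -144)
I(V, l) = 1 (I(V, l) = (V + l)/(V + l) = 1)
(34544 + I(-115, N))*(6338 - 5439) = (34544 + 1)*(6338 - 5439) = 34545*899 = 31055955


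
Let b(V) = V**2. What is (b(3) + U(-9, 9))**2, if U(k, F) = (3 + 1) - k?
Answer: 484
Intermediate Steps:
U(k, F) = 4 - k
(b(3) + U(-9, 9))**2 = (3**2 + (4 - 1*(-9)))**2 = (9 + (4 + 9))**2 = (9 + 13)**2 = 22**2 = 484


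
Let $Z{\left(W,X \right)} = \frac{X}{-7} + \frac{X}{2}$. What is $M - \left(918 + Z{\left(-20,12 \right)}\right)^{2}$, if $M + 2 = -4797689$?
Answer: $- \frac{276766795}{49} \approx -5.6483 \cdot 10^{6}$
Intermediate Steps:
$M = -4797691$ ($M = -2 - 4797689 = -4797691$)
$Z{\left(W,X \right)} = \frac{5 X}{14}$ ($Z{\left(W,X \right)} = X \left(- \frac{1}{7}\right) + X \frac{1}{2} = - \frac{X}{7} + \frac{X}{2} = \frac{5 X}{14}$)
$M - \left(918 + Z{\left(-20,12 \right)}\right)^{2} = -4797691 - \left(918 + \frac{5}{14} \cdot 12\right)^{2} = -4797691 - \left(918 + \frac{30}{7}\right)^{2} = -4797691 - \left(\frac{6456}{7}\right)^{2} = -4797691 - \frac{41679936}{49} = - \frac{276766795}{49}$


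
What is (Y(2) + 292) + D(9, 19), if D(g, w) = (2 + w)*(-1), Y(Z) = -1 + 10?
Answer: 280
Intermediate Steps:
Y(Z) = 9
D(g, w) = -2 - w
(Y(2) + 292) + D(9, 19) = (9 + 292) + (-2 - 1*19) = 301 + (-2 - 19) = 301 - 21 = 280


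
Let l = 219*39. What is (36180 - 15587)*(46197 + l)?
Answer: 1127219634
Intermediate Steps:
l = 8541
(36180 - 15587)*(46197 + l) = (36180 - 15587)*(46197 + 8541) = 20593*54738 = 1127219634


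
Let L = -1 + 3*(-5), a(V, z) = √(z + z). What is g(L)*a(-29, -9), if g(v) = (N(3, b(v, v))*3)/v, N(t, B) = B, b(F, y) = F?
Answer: 9*I*√2 ≈ 12.728*I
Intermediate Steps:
a(V, z) = √2*√z (a(V, z) = √(2*z) = √2*√z)
L = -16 (L = -1 - 15 = -16)
g(v) = 3 (g(v) = (v*3)/v = (3*v)/v = 3)
g(L)*a(-29, -9) = 3*(√2*√(-9)) = 3*(√2*(3*I)) = 3*(3*I*√2) = 9*I*√2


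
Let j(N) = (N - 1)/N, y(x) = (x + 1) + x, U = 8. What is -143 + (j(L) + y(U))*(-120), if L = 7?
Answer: -16001/7 ≈ -2285.9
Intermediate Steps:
y(x) = 1 + 2*x (y(x) = (1 + x) + x = 1 + 2*x)
j(N) = (-1 + N)/N
-143 + (j(L) + y(U))*(-120) = -143 + ((-1 + 7)/7 + (1 + 2*8))*(-120) = -143 + ((⅐)*6 + (1 + 16))*(-120) = -143 + (6/7 + 17)*(-120) = -143 + (125/7)*(-120) = -143 - 15000/7 = -16001/7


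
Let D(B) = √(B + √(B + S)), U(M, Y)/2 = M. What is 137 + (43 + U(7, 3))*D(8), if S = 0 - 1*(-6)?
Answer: 137 + 57*√(8 + √14) ≈ 332.32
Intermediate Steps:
S = 6 (S = 0 + 6 = 6)
U(M, Y) = 2*M
D(B) = √(B + √(6 + B)) (D(B) = √(B + √(B + 6)) = √(B + √(6 + B)))
137 + (43 + U(7, 3))*D(8) = 137 + (43 + 2*7)*√(8 + √(6 + 8)) = 137 + (43 + 14)*√(8 + √14) = 137 + 57*√(8 + √14)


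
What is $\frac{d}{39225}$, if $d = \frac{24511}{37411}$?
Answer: $\frac{24511}{1467446475} \approx 1.6703 \cdot 10^{-5}$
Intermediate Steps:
$d = \frac{24511}{37411}$ ($d = 24511 \cdot \frac{1}{37411} = \frac{24511}{37411} \approx 0.65518$)
$\frac{d}{39225} = \frac{24511}{37411 \cdot 39225} = \frac{24511}{37411} \cdot \frac{1}{39225} = \frac{24511}{1467446475}$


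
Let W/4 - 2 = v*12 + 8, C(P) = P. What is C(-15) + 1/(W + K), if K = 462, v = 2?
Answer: -8969/598 ≈ -14.998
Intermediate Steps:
W = 136 (W = 8 + 4*(2*12 + 8) = 8 + 4*(24 + 8) = 8 + 4*32 = 8 + 128 = 136)
C(-15) + 1/(W + K) = -15 + 1/(136 + 462) = -15 + 1/598 = -8969/598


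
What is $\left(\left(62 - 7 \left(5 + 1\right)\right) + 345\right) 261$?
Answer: $95265$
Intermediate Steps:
$\left(\left(62 - 7 \left(5 + 1\right)\right) + 345\right) 261 = \left(\left(62 - 42\right) + 345\right) 261 = \left(20 + 345\right) 261 = 365 \cdot 261 = 95265$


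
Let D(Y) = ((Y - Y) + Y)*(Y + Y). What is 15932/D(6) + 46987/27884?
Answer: 55953869/250956 ≈ 222.96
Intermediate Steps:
D(Y) = 2*Y² (D(Y) = (0 + Y)*(2*Y) = Y*(2*Y) = 2*Y²)
15932/D(6) + 46987/27884 = 15932/((2*6²)) + 46987/27884 = 15932/((2*36)) + 46987*(1/27884) = 15932/72 + 46987/27884 = 15932*(1/72) + 46987/27884 = 3983/18 + 46987/27884 = 55953869/250956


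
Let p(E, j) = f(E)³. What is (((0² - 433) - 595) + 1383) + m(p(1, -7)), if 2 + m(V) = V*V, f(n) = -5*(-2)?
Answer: 1000353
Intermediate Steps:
f(n) = 10
p(E, j) = 1000 (p(E, j) = 10³ = 1000)
m(V) = -2 + V² (m(V) = -2 + V*V = -2 + V²)
(((0² - 433) - 595) + 1383) + m(p(1, -7)) = (((0² - 433) - 595) + 1383) + (-2 + 1000²) = (((0 - 433) - 595) + 1383) + (-2 + 1000000) = ((-433 - 595) + 1383) + 999998 = (-1028 + 1383) + 999998 = 355 + 999998 = 1000353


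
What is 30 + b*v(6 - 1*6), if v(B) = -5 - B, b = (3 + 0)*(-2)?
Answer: 60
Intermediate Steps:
b = -6 (b = 3*(-2) = -6)
30 + b*v(6 - 1*6) = 30 - 6*(-5 - (6 - 1*6)) = 30 - 6*(-5 - (6 - 6)) = 30 - 6*(-5 - 1*0) = 30 - 6*(-5 + 0) = 30 - 6*(-5) = 30 + 30 = 60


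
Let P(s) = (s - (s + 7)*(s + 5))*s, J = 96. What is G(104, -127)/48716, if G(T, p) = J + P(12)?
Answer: -909/12179 ≈ -0.074637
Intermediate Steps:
P(s) = s*(s - (5 + s)*(7 + s)) (P(s) = (s - (7 + s)*(5 + s))*s = (s - (5 + s)*(7 + s))*s = s*(s - (5 + s)*(7 + s)))
G(T, p) = -3636 (G(T, p) = 96 - 1*12*(35 + 12² + 11*12) = 96 - 1*12*(35 + 144 + 132) = 96 - 1*12*311 = 96 - 3732 = -3636)
G(104, -127)/48716 = -3636/48716 = -3636*1/48716 = -909/12179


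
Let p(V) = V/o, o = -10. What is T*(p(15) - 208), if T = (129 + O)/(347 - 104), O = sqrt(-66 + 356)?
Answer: -18017/162 - 419*sqrt(290)/486 ≈ -125.90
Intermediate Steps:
O = sqrt(290) ≈ 17.029
p(V) = -V/10 (p(V) = V/(-10) = V*(-1/10) = -V/10)
T = 43/81 + sqrt(290)/243 (T = (129 + sqrt(290))/(347 - 104) = (129 + sqrt(290))/243 = (129 + sqrt(290))*(1/243) = 43/81 + sqrt(290)/243 ≈ 0.60094)
T*(p(15) - 208) = (43/81 + sqrt(290)/243)*(-1/10*15 - 208) = (43/81 + sqrt(290)/243)*(-3/2 - 208) = (43/81 + sqrt(290)/243)*(-419/2) = -18017/162 - 419*sqrt(290)/486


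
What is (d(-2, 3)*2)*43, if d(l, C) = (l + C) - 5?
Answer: -344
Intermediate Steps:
d(l, C) = -5 + C + l (d(l, C) = (C + l) - 5 = -5 + C + l)
(d(-2, 3)*2)*43 = ((-5 + 3 - 2)*2)*43 = -4*2*43 = -8*43 = -344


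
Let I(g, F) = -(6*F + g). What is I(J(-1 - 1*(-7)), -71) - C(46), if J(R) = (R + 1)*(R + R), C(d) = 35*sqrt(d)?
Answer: 342 - 35*sqrt(46) ≈ 104.62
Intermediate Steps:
J(R) = 2*R*(1 + R) (J(R) = (1 + R)*(2*R) = 2*R*(1 + R))
I(g, F) = -g - 6*F (I(g, F) = -(g + 6*F) = -g - 6*F)
I(J(-1 - 1*(-7)), -71) - C(46) = (-2*(-1 - 1*(-7))*(1 + (-1 - 1*(-7))) - 6*(-71)) - 35*sqrt(46) = (-2*(-1 + 7)*(1 + (-1 + 7)) + 426) - 35*sqrt(46) = (-2*6*(1 + 6) + 426) - 35*sqrt(46) = (-2*6*7 + 426) - 35*sqrt(46) = (-1*84 + 426) - 35*sqrt(46) = (-84 + 426) - 35*sqrt(46) = 342 - 35*sqrt(46)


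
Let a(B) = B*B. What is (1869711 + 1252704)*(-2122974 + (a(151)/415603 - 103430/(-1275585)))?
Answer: -234278314344179484460695/35342463517 ≈ -6.6288e+12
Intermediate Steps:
a(B) = B²
(1869711 + 1252704)*(-2122974 + (a(151)/415603 - 103430/(-1275585))) = (1869711 + 1252704)*(-2122974 + (151²/415603 - 103430/(-1275585))) = 3122415*(-2122974 + (22801*(1/415603) - 103430*(-1/1275585))) = 3122415*(-2122974 + (22801/415603 + 20686/255117)) = 3122415*(-2122974 + 14414086375/106027390551) = 3122415*(-225093379013532299/106027390551) = -234278314344179484460695/35342463517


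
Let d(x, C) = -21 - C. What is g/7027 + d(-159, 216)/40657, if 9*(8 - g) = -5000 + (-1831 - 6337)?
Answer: 523310089/2571270651 ≈ 0.20352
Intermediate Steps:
g = 13240/9 (g = 8 - (-5000 + (-1831 - 6337))/9 = 8 - (-5000 - 8168)/9 = 8 - ⅑*(-13168) = 8 + 13168/9 = 13240/9 ≈ 1471.1)
g/7027 + d(-159, 216)/40657 = (13240/9)/7027 + (-21 - 1*216)/40657 = (13240/9)*(1/7027) + (-21 - 216)*(1/40657) = 13240/63243 - 237*1/40657 = 13240/63243 - 237/40657 = 523310089/2571270651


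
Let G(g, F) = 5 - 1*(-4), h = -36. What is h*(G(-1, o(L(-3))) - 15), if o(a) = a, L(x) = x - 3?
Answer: 216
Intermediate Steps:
L(x) = -3 + x
G(g, F) = 9 (G(g, F) = 5 + 4 = 9)
h*(G(-1, o(L(-3))) - 15) = -36*(9 - 15) = -36*(-6) = 216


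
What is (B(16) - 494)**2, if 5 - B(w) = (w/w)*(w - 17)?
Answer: 238144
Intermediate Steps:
B(w) = 22 - w (B(w) = 5 - w/w*(w - 17) = 5 - (-17 + w) = 5 + (17 - w) = 22 - w)
(B(16) - 494)**2 = ((22 - 1*16) - 494)**2 = ((22 - 16) - 494)**2 = (6 - 494)**2 = (-488)**2 = 238144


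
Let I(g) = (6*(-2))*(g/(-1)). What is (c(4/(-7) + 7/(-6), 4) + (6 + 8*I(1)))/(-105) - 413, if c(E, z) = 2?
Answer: -43469/105 ≈ -413.99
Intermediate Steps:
I(g) = 12*g (I(g) = -12*g*(-1) = -(-12)*g = 12*g)
(c(4/(-7) + 7/(-6), 4) + (6 + 8*I(1)))/(-105) - 413 = (2 + (6 + 8*(12*1)))/(-105) - 413 = (2 + (6 + 8*12))*(-1/105) - 413 = (2 + (6 + 96))*(-1/105) - 413 = (2 + 102)*(-1/105) - 413 = 104*(-1/105) - 413 = -104/105 - 413 = -43469/105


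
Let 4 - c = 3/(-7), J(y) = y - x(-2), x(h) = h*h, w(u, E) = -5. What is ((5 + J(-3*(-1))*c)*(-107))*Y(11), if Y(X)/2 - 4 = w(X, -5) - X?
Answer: 10272/7 ≈ 1467.4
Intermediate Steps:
x(h) = h²
J(y) = -4 + y (J(y) = y - 1*(-2)² = y - 1*4 = y - 4 = -4 + y)
Y(X) = -2 - 2*X (Y(X) = 8 + 2*(-5 - X) = 8 + (-10 - 2*X) = -2 - 2*X)
c = 31/7 (c = 4 - 3/(-7) = 4 - 3*(-1)/7 = 4 - 1*(-3/7) = 4 + 3/7 = 31/7 ≈ 4.4286)
((5 + J(-3*(-1))*c)*(-107))*Y(11) = ((5 + (-4 - 3*(-1))*(31/7))*(-107))*(-2 - 2*11) = ((5 + (-4 + 3)*(31/7))*(-107))*(-2 - 22) = ((5 - 1*31/7)*(-107))*(-24) = ((5 - 31/7)*(-107))*(-24) = ((4/7)*(-107))*(-24) = -428/7*(-24) = 10272/7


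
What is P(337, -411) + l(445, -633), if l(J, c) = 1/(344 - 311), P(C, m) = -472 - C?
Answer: -26696/33 ≈ -808.97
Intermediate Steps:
l(J, c) = 1/33
P(337, -411) + l(445, -633) = (-472 - 1*337) + 1/33 = (-472 - 337) + 1/33 = -809 + 1/33 = -26696/33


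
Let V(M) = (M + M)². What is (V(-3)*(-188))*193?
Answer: -1306224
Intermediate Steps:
V(M) = 4*M² (V(M) = (2*M)² = 4*M²)
(V(-3)*(-188))*193 = ((4*(-3)²)*(-188))*193 = ((4*9)*(-188))*193 = (36*(-188))*193 = -6768*193 = -1306224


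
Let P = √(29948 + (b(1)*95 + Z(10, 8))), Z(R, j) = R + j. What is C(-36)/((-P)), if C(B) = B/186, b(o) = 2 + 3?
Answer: 2*√30441/314557 ≈ 0.0011093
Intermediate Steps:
b(o) = 5
C(B) = B/186 (C(B) = B*(1/186) = B/186)
P = √30441 (P = √(29948 + (5*95 + (10 + 8))) = √(29948 + (475 + 18)) = √(29948 + 493) = √30441 ≈ 174.47)
C(-36)/((-P)) = ((1/186)*(-36))/((-√30441)) = -(-2)*√30441/314557 = 2*√30441/314557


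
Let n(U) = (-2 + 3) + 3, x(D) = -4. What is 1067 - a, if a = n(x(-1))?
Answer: 1063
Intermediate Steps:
n(U) = 4 (n(U) = 1 + 3 = 4)
a = 4
1067 - a = 1067 - 1*4 = 1067 - 4 = 1063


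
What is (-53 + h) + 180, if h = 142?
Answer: 269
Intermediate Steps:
(-53 + h) + 180 = (-53 + 142) + 180 = 89 + 180 = 269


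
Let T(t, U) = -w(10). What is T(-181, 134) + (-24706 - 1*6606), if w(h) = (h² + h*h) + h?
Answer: -31522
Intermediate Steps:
w(h) = h + 2*h² (w(h) = (h² + h²) + h = 2*h² + h = h + 2*h²)
T(t, U) = -210 (T(t, U) = -10*(1 + 2*10) = -10*(1 + 20) = -10*21 = -1*210 = -210)
T(-181, 134) + (-24706 - 1*6606) = -210 + (-24706 - 1*6606) = -210 + (-24706 - 6606) = -210 - 31312 = -31522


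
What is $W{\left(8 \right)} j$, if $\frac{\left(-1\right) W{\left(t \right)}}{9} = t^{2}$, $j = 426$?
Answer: $-245376$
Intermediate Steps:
$W{\left(t \right)} = - 9 t^{2}$
$W{\left(8 \right)} j = - 9 \cdot 8^{2} \cdot 426 = \left(-9\right) 64 \cdot 426 = \left(-576\right) 426 = -245376$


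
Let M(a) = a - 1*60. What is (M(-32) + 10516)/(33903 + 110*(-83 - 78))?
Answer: 10424/16193 ≈ 0.64373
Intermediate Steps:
M(a) = -60 + a (M(a) = a - 60 = -60 + a)
(M(-32) + 10516)/(33903 + 110*(-83 - 78)) = ((-60 - 32) + 10516)/(33903 + 110*(-83 - 78)) = (-92 + 10516)/(33903 + 110*(-161)) = 10424/(33903 - 17710) = 10424/16193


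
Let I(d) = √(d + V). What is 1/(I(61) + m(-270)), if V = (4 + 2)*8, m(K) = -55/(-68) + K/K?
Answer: -8364/488887 + 4624*√109/488887 ≈ 0.081638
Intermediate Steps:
m(K) = 123/68 (m(K) = -55*(-1/68) + 1 = 55/68 + 1 = 123/68)
V = 48 (V = 6*8 = 48)
I(d) = √(48 + d) (I(d) = √(d + 48) = √(48 + d))
1/(I(61) + m(-270)) = 1/(√(48 + 61) + 123/68) = 1/(√109 + 123/68) = 1/(123/68 + √109)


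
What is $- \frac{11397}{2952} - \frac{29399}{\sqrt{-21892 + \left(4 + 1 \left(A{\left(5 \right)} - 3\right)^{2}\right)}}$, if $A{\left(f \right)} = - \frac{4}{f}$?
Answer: $- \frac{3799}{984} + \frac{146995 i \sqrt{546839}}{546839} \approx -3.8608 + 198.78 i$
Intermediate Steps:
$- \frac{11397}{2952} - \frac{29399}{\sqrt{-21892 + \left(4 + 1 \left(A{\left(5 \right)} - 3\right)^{2}\right)}} = - \frac{11397}{2952} - \frac{29399}{\sqrt{-21892 + \left(4 + 1 \left(- \frac{4}{5} - 3\right)^{2}\right)}} = \left(-11397\right) \frac{1}{2952} - \frac{29399}{\sqrt{-21892 + \left(4 + 1 \left(\left(-4\right) \frac{1}{5} - 3\right)^{2}\right)}} = - \frac{3799}{984} - \frac{29399}{\sqrt{-21892 + \left(4 + 1 \left(- \frac{4}{5} - 3\right)^{2}\right)}} = - \frac{3799}{984} - \frac{29399}{\sqrt{-21892 + \left(4 + 1 \left(- \frac{19}{5}\right)^{2}\right)}} = - \frac{3799}{984} - \frac{29399}{\sqrt{-21892 + \left(4 + 1 \cdot \frac{361}{25}\right)}} = - \frac{3799}{984} - \frac{29399}{\sqrt{-21892 + \left(4 + \frac{361}{25}\right)}} = - \frac{3799}{984} - \frac{29399}{\sqrt{-21892 + \frac{461}{25}}} = - \frac{3799}{984} - \frac{29399}{\sqrt{- \frac{546839}{25}}} = - \frac{3799}{984} - \frac{29399}{\frac{1}{5} i \sqrt{546839}} = - \frac{3799}{984} - 29399 \left(- \frac{5 i \sqrt{546839}}{546839}\right) = - \frac{3799}{984} + \frac{146995 i \sqrt{546839}}{546839}$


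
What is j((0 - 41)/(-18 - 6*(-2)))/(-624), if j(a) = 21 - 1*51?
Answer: 5/104 ≈ 0.048077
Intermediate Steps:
j(a) = -30 (j(a) = 21 - 51 = -30)
j((0 - 41)/(-18 - 6*(-2)))/(-624) = -30/(-624) = -30*(-1/624) = 5/104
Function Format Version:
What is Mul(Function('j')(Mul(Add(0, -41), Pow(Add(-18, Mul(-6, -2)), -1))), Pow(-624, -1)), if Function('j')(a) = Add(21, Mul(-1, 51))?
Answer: Rational(5, 104) ≈ 0.048077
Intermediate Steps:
Function('j')(a) = -30 (Function('j')(a) = Add(21, -51) = -30)
Mul(Function('j')(Mul(Add(0, -41), Pow(Add(-18, Mul(-6, -2)), -1))), Pow(-624, -1)) = Mul(-30, Pow(-624, -1)) = Mul(-30, Rational(-1, 624)) = Rational(5, 104)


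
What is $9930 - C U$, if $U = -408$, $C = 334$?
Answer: $146202$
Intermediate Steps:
$9930 - C U = 9930 - 334 \left(-408\right) = 9930 - -136272 = 9930 + 136272 = 146202$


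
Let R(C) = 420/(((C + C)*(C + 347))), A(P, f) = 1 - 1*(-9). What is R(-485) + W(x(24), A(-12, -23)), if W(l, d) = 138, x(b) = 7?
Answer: 307885/2231 ≈ 138.00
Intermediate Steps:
A(P, f) = 10 (A(P, f) = 1 + 9 = 10)
R(C) = 210/(C*(347 + C)) (R(C) = 420/(((2*C)*(347 + C))) = 420/((2*C*(347 + C))) = 420*(1/(2*C*(347 + C))) = 210/(C*(347 + C)))
R(-485) + W(x(24), A(-12, -23)) = 210/(-485*(347 - 485)) + 138 = 210*(-1/485)/(-138) + 138 = 210*(-1/485)*(-1/138) + 138 = 7/2231 + 138 = 307885/2231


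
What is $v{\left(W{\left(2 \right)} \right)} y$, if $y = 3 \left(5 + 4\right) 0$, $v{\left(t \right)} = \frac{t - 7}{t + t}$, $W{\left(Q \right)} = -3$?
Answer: $0$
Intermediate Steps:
$v{\left(t \right)} = \frac{-7 + t}{2 t}$
$y = 0$ ($y = 3 \cdot 9 \cdot 0 = 3 \cdot 0 = 0$)
$v{\left(W{\left(2 \right)} \right)} y = \frac{-7 - 3}{2 \left(-3\right)} 0 = \frac{1}{2} \left(- \frac{1}{3}\right) \left(-10\right) 0 = \frac{5}{3} \cdot 0 = 0$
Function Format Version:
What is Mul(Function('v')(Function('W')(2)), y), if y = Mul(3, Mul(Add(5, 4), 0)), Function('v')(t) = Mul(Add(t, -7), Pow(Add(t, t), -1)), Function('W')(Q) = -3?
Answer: 0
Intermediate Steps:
Function('v')(t) = Mul(Rational(1, 2), Pow(t, -1), Add(-7, t)) (Function('v')(t) = Mul(Add(-7, t), Pow(Mul(2, t), -1)) = Mul(Add(-7, t), Mul(Rational(1, 2), Pow(t, -1))) = Mul(Rational(1, 2), Pow(t, -1), Add(-7, t)))
y = 0 (y = Mul(3, Mul(9, 0)) = Mul(3, 0) = 0)
Mul(Function('v')(Function('W')(2)), y) = Mul(Mul(Rational(1, 2), Pow(-3, -1), Add(-7, -3)), 0) = Mul(Mul(Rational(1, 2), Rational(-1, 3), -10), 0) = Mul(Rational(5, 3), 0) = 0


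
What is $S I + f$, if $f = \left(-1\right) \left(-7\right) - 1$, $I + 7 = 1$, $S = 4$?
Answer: $-18$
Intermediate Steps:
$I = -6$ ($I = -7 + 1 = -6$)
$f = 6$ ($f = 7 - 1 = 6$)
$S I + f = 4 \left(-6\right) + 6 = -24 + 6 = -18$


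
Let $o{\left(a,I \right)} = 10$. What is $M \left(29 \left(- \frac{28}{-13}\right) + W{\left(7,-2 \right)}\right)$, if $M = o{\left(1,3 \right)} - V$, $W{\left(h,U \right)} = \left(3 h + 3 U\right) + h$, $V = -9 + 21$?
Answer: $- \frac{2196}{13} \approx -168.92$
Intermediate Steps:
$V = 12$
$W{\left(h,U \right)} = 3 U + 4 h$ ($W{\left(h,U \right)} = \left(3 U + 3 h\right) + h = 3 U + 4 h$)
$M = -2$ ($M = 10 - 12 = -2$)
$M \left(29 \left(- \frac{28}{-13}\right) + W{\left(7,-2 \right)}\right) = - 2 \left(29 \left(- \frac{28}{-13}\right) + \left(3 \left(-2\right) + 4 \cdot 7\right)\right) = - 2 \left(29 \left(\left(-28\right) \left(- \frac{1}{13}\right)\right) + \left(-6 + 28\right)\right) = - 2 \left(29 \cdot \frac{28}{13} + 22\right) = - 2 \left(\frac{812}{13} + 22\right) = \left(-2\right) \frac{1098}{13} = - \frac{2196}{13}$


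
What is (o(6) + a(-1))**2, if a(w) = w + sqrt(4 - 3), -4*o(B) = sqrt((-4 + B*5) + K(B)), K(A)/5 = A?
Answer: 7/2 ≈ 3.5000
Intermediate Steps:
K(A) = 5*A
o(B) = -sqrt(-4 + 10*B)/4 (o(B) = -sqrt((-4 + B*5) + 5*B)/4 = -sqrt((-4 + 5*B) + 5*B)/4 = -sqrt(-4 + 10*B)/4)
a(w) = 1 + w (a(w) = w + sqrt(1) = w + 1 = 1 + w)
(o(6) + a(-1))**2 = (-sqrt(-4 + 10*6)/4 + (1 - 1))**2 = (-sqrt(-4 + 60)/4 + 0)**2 = (-sqrt(14)/2 + 0)**2 = (-sqrt(14)/2)**2 = 7/2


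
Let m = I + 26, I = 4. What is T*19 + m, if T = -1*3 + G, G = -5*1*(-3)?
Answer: 258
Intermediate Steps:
G = 15 (G = -5*(-3) = 15)
m = 30 (m = 4 + 26 = 30)
T = 12 (T = -1*3 + 15 = -3 + 15 = 12)
T*19 + m = 12*19 + 30 = 228 + 30 = 258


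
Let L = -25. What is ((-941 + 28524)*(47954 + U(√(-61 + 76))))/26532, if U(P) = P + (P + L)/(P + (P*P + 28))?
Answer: 1212914789159/24329844 + 8743811*√15/8109948 ≈ 49857.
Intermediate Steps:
U(P) = P + (-25 + P)/(28 + P + P²) (U(P) = P + (P - 25)/(P + (P*P + 28)) = P + (-25 + P)/(P + (P² + 28)) = P + (-25 + P)/(P + (28 + P²)) = P + (-25 + P)/(28 + P + P²))
((-941 + 28524)*(47954 + U(√(-61 + 76))))/26532 = ((-941 + 28524)*(47954 + (-25 + (√(-61 + 76))² + (√(-61 + 76))³ + 29*√(-61 + 76))/(28 + √(-61 + 76) + (√(-61 + 76))²)))/26532 = (27583*(47954 + (-25 + (√15)² + (√15)³ + 29*√15)/(28 + √15 + (√15)²)))*(1/26532) = (27583*(47954 + (-25 + 15 + 15*√15 + 29*√15)/(28 + √15 + 15)))*(1/26532) = (27583*(47954 + (-10 + 44*√15)/(43 + √15)))*(1/26532) = (1322715182 + 27583*(-10 + 44*√15)/(43 + √15))*(1/26532) = 661357591/13266 + 27583*(-10 + 44*√15)/(26532*(43 + √15))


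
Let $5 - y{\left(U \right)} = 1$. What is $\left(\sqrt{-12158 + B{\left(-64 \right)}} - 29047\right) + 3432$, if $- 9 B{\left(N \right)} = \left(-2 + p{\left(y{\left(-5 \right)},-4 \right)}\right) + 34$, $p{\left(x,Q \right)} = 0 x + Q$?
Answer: $-25615 + \frac{5 i \sqrt{4378}}{3} \approx -25615.0 + 110.28 i$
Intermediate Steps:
$y{\left(U \right)} = 4$ ($y{\left(U \right)} = 5 - 1 = 4$)
$p{\left(x,Q \right)} = Q$ ($p{\left(x,Q \right)} = 0 + Q = Q$)
$B{\left(N \right)} = - \frac{28}{9}$ ($B{\left(N \right)} = - \frac{\left(-2 - 4\right) + 34}{9} = - \frac{-6 + 34}{9} = \left(- \frac{1}{9}\right) 28 = - \frac{28}{9}$)
$\left(\sqrt{-12158 + B{\left(-64 \right)}} - 29047\right) + 3432 = \left(\sqrt{-12158 - \frac{28}{9}} - 29047\right) + 3432 = \left(\sqrt{- \frac{109450}{9}} - 29047\right) + 3432 = \left(\frac{5 i \sqrt{4378}}{3} - 29047\right) + 3432 = \left(-29047 + \frac{5 i \sqrt{4378}}{3}\right) + 3432 = -25615 + \frac{5 i \sqrt{4378}}{3}$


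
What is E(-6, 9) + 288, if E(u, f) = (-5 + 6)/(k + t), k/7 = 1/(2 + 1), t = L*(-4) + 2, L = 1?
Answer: 291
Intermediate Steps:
t = -2 (t = 1*(-4) + 2 = -4 + 2 = -2)
k = 7/3 (k = 7/(2 + 1) = 7/3 ≈ 2.3333)
E(u, f) = 3 (E(u, f) = (-5 + 6)/(7/3 - 2) = 1/(⅓) = 1*3 = 3)
E(-6, 9) + 288 = 3 + 288 = 291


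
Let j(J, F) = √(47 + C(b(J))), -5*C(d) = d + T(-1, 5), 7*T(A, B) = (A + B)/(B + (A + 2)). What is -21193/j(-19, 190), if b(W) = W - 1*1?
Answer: -21193*√562065/5353 ≈ -2968.2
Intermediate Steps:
b(W) = -1 + W (b(W) = W - 1 = -1 + W)
T(A, B) = (A + B)/(7*(2 + A + B)) (T(A, B) = ((A + B)/(B + (A + 2)))/7 = ((A + B)/(B + (2 + A)))/7 = ((A + B)/(2 + A + B))/7 = (A + B)/(7*(2 + A + B)))
C(d) = -2/105 - d/5 (C(d) = -(d + (-1 + 5)/(7*(2 - 1 + 5)))/5 = -(d + (⅐)*4/6)/5 = -(d + (⅐)*(⅙)*4)/5 = -(d + 2/21)/5 = -(2/21 + d)/5 = -2/105 - d/5)
j(J, F) = √(4954/105 - J/5) (j(J, F) = √(47 + (-2/105 - (-1 + J)/5)) = √(47 + (-2/105 + (⅕ - J/5))) = √(47 + (19/105 - J/5)) = √(4954/105 - J/5))
-21193/j(-19, 190) = -21193*105/√(520170 - 2205*(-19)) = -21193*105/√(520170 + 41895) = -21193*√562065/5353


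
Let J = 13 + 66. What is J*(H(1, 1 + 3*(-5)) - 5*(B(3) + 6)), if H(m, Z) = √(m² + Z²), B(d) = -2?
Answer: -1580 + 79*√197 ≈ -471.18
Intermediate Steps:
H(m, Z) = √(Z² + m²)
J = 79
J*(H(1, 1 + 3*(-5)) - 5*(B(3) + 6)) = 79*(√((1 + 3*(-5))² + 1²) - 5*(-2 + 6)) = 79*(√((1 - 15)² + 1) - 5*4) = 79*(√((-14)² + 1) - 20) = 79*(√(196 + 1) - 20) = 79*(√197 - 20) = 79*(-20 + √197) = -1580 + 79*√197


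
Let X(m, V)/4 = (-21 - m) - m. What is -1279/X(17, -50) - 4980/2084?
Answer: 392459/114620 ≈ 3.4240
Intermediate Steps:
X(m, V) = -84 - 8*m (X(m, V) = 4*((-21 - m) - m) = 4*(-21 - 2*m) = -84 - 8*m)
-1279/X(17, -50) - 4980/2084 = -1279/(-84 - 8*17) - 4980/2084 = -1279/(-84 - 136) - 4980*1/2084 = -1279/(-220) - 1245/521 = -1279*(-1/220) - 1245/521 = 1279/220 - 1245/521 = 392459/114620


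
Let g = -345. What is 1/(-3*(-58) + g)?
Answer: -1/171 ≈ -0.0058480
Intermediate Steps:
1/(-3*(-58) + g) = 1/(-3*(-58) - 345) = 1/(174 - 345) = 1/(-171) = -1/171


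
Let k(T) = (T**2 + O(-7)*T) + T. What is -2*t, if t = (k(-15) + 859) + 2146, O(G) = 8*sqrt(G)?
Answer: -6430 + 240*I*sqrt(7) ≈ -6430.0 + 634.98*I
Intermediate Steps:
k(T) = T + T**2 + 8*I*T*sqrt(7) (k(T) = (T**2 + (8*sqrt(-7))*T) + T = (T**2 + (8*(I*sqrt(7)))*T) + T = (T**2 + (8*I*sqrt(7))*T) + T = (T**2 + 8*I*T*sqrt(7)) + T = T + T**2 + 8*I*T*sqrt(7))
t = 3215 - 120*I*sqrt(7) (t = (-15*(1 - 15 + 8*I*sqrt(7)) + 859) + 2146 = (-15*(-14 + 8*I*sqrt(7)) + 859) + 2146 = ((210 - 120*I*sqrt(7)) + 859) + 2146 = (1069 - 120*I*sqrt(7)) + 2146 = 3215 - 120*I*sqrt(7) ≈ 3215.0 - 317.49*I)
-2*t = -2*(3215 - 120*I*sqrt(7)) = -6430 + 240*I*sqrt(7)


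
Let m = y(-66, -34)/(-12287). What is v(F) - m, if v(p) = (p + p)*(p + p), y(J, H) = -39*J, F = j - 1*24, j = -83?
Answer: 51154366/1117 ≈ 45796.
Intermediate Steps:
F = -107 (F = -83 - 1*24 = -83 - 24 = -107)
v(p) = 4*p² (v(p) = (2*p)*(2*p) = 4*p²)
m = -234/1117 (m = -39*(-66)/(-12287) = 2574*(-1/12287) = -234/1117 ≈ -0.20949)
v(F) - m = 4*(-107)² - 1*(-234/1117) = 4*11449 + 234/1117 = 45796 + 234/1117 = 51154366/1117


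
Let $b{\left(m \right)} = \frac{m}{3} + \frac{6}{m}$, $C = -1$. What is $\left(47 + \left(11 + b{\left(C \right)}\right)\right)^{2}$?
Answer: $\frac{24025}{9} \approx 2669.4$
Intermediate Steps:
$b{\left(m \right)} = \frac{6}{m} + \frac{m}{3}$ ($b{\left(m \right)} = m \frac{1}{3} + \frac{6}{m} = \frac{m}{3} + \frac{6}{m} = \frac{6}{m} + \frac{m}{3}$)
$\left(47 + \left(11 + b{\left(C \right)}\right)\right)^{2} = \left(47 + \left(11 + \left(\frac{6}{-1} + \frac{1}{3} \left(-1\right)\right)\right)\right)^{2} = \left(47 + \left(11 + \left(6 \left(-1\right) - \frac{1}{3}\right)\right)\right)^{2} = \left(47 + \left(11 - \frac{19}{3}\right)\right)^{2} = \left(47 + \frac{14}{3}\right)^{2} = \left(\frac{155}{3}\right)^{2} = \frac{24025}{9}$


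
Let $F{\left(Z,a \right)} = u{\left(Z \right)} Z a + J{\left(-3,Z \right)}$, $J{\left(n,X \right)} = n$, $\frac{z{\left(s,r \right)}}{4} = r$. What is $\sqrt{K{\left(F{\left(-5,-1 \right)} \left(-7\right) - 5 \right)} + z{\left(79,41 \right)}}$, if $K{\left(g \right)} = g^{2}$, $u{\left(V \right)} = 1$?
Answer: $5 \sqrt{21} \approx 22.913$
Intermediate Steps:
$z{\left(s,r \right)} = 4 r$
$F{\left(Z,a \right)} = -3 + Z a$ ($F{\left(Z,a \right)} = 1 Z a - 3 = Z a - 3 = -3 + Z a$)
$\sqrt{K{\left(F{\left(-5,-1 \right)} \left(-7\right) - 5 \right)} + z{\left(79,41 \right)}} = \sqrt{\left(\left(-3 - -5\right) \left(-7\right) - 5\right)^{2} + 4 \cdot 41} = \sqrt{\left(\left(-3 + 5\right) \left(-7\right) - 5\right)^{2} + 164} = \sqrt{\left(2 \left(-7\right) - 5\right)^{2} + 164} = \sqrt{\left(-14 - 5\right)^{2} + 164} = \sqrt{\left(-19\right)^{2} + 164} = \sqrt{361 + 164} = \sqrt{525} = 5 \sqrt{21}$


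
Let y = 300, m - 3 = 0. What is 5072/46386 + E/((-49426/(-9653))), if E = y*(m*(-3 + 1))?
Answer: -201431153932/573168609 ≈ -351.43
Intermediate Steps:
m = 3 (m = 3 + 0 = 3)
E = -1800 (E = 300*(3*(-3 + 1)) = 300*(3*(-2)) = 300*(-6) = -1800)
5072/46386 + E/((-49426/(-9653))) = 5072/46386 - 1800/((-49426/(-9653))) = 5072*(1/46386) - 1800/((-49426*(-1/9653))) = 2536/23193 - 1800/49426/9653 = 2536/23193 - 1800*9653/49426 = 2536/23193 - 8687700/24713 = -201431153932/573168609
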